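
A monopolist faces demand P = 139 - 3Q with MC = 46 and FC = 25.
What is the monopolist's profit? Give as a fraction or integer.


MR = MC: 139 - 6Q = 46
Q* = 31/2
P* = 139 - 3*31/2 = 185/2
Profit = (P* - MC)*Q* - FC
= (185/2 - 46)*31/2 - 25
= 93/2*31/2 - 25
= 2883/4 - 25 = 2783/4

2783/4


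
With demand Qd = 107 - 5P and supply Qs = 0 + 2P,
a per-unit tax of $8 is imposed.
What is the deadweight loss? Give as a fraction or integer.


Pre-tax equilibrium quantity: Q* = 214/7
Post-tax equilibrium quantity: Q_tax = 134/7
Reduction in quantity: Q* - Q_tax = 80/7
DWL = (1/2) * tax * (Q* - Q_tax)
DWL = (1/2) * 8 * 80/7 = 320/7

320/7


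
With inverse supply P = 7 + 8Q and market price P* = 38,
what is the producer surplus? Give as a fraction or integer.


Minimum supply price (at Q=0): P_min = 7
Quantity supplied at P* = 38:
Q* = (38 - 7)/8 = 31/8
PS = (1/2) * Q* * (P* - P_min)
PS = (1/2) * 31/8 * (38 - 7)
PS = (1/2) * 31/8 * 31 = 961/16

961/16


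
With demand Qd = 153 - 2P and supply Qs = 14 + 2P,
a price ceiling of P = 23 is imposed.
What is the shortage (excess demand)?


At P = 23:
Qd = 153 - 2*23 = 107
Qs = 14 + 2*23 = 60
Shortage = Qd - Qs = 107 - 60 = 47

47


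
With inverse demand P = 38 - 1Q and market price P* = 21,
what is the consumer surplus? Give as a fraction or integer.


Maximum willingness to pay (at Q=0): P_max = 38
Quantity demanded at P* = 21:
Q* = (38 - 21)/1 = 17
CS = (1/2) * Q* * (P_max - P*)
CS = (1/2) * 17 * (38 - 21)
CS = (1/2) * 17 * 17 = 289/2

289/2


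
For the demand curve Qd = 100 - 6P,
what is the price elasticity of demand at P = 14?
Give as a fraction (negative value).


dQ/dP = -6
At P = 14: Q = 100 - 6*14 = 16
E = (dQ/dP)(P/Q) = (-6)(14/16) = -21/4

-21/4


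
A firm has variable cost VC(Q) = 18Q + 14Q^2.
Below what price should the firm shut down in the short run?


AVC(Q) = VC(Q)/Q = 18 + 14Q
AVC is increasing in Q, so minimum AVC is at Q -> 0+.
Min AVC = 18
The firm should shut down if P < 18.

18


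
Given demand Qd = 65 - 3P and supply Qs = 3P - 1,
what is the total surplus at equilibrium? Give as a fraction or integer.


Find equilibrium: 65 - 3P = 3P - 1
65 + 1 = 6P
P* = 66/6 = 11
Q* = 3*11 - 1 = 32
Inverse demand: P = 65/3 - Q/3, so P_max = 65/3
Inverse supply: P = 1/3 + Q/3, so P_min = 1/3
CS = (1/2) * 32 * (65/3 - 11) = 512/3
PS = (1/2) * 32 * (11 - 1/3) = 512/3
TS = CS + PS = 512/3 + 512/3 = 1024/3

1024/3


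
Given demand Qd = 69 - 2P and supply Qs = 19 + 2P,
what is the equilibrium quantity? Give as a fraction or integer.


First find equilibrium price:
69 - 2P = 19 + 2P
P* = 50/4 = 25/2
Then substitute into demand:
Q* = 69 - 2 * 25/2 = 44

44


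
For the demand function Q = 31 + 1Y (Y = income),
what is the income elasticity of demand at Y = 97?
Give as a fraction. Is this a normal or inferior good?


dQ/dY = 1
At Y = 97: Q = 31 + 1*97 = 128
Ey = (dQ/dY)(Y/Q) = 1 * 97 / 128 = 97/128
Since Ey > 0, this is a normal good.

97/128 (normal good)


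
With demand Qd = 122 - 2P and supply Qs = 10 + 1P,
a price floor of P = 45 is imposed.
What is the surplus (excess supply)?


At P = 45:
Qd = 122 - 2*45 = 32
Qs = 10 + 1*45 = 55
Surplus = Qs - Qd = 55 - 32 = 23

23


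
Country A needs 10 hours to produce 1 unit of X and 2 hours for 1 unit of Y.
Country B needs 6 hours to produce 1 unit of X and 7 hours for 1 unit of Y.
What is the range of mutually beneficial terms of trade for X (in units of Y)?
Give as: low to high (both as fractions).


Opportunity cost of X for Country A = hours_X / hours_Y = 10/2 = 5 units of Y
Opportunity cost of X for Country B = hours_X / hours_Y = 6/7 = 6/7 units of Y
Terms of trade must be between the two opportunity costs.
Range: 6/7 to 5

6/7 to 5


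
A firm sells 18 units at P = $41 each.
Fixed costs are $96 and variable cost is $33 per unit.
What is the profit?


Total Revenue = P * Q = 41 * 18 = $738
Total Cost = FC + VC*Q = 96 + 33*18 = $690
Profit = TR - TC = 738 - 690 = $48

$48


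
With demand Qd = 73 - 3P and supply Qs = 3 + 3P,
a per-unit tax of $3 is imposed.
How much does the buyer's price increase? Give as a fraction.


With a per-unit tax, the buyer's price increase depends on relative slopes.
Supply slope: d = 3, Demand slope: b = 3
Buyer's price increase = d * tax / (b + d)
= 3 * 3 / (3 + 3)
= 9 / 6 = 3/2

3/2


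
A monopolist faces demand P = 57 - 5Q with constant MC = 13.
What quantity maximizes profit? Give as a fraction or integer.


TR = P*Q = (57 - 5Q)Q = 57Q - 5Q^2
MR = dTR/dQ = 57 - 10Q
Set MR = MC:
57 - 10Q = 13
44 = 10Q
Q* = 44/10 = 22/5

22/5


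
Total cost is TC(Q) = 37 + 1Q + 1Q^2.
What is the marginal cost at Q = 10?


MC = dTC/dQ = 1 + 2*1*Q
At Q = 10:
MC = 1 + 2*10
MC = 1 + 20 = 21

21


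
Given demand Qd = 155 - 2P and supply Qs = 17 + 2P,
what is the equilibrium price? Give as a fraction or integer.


At equilibrium, Qd = Qs.
155 - 2P = 17 + 2P
155 - 17 = 2P + 2P
138 = 4P
P* = 138/4 = 69/2

69/2


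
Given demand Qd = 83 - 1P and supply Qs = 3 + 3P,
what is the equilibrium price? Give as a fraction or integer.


At equilibrium, Qd = Qs.
83 - 1P = 3 + 3P
83 - 3 = 1P + 3P
80 = 4P
P* = 80/4 = 20

20


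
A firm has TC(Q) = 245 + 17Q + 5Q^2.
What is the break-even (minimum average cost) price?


AC(Q) = 245/Q + 17 + 5Q
To minimize: dAC/dQ = -245/Q^2 + 5 = 0
Q^2 = 245/5 = 49
Q* = 7
Min AC = 245/7 + 17 + 5*7
Min AC = 35 + 17 + 35 = 87

87


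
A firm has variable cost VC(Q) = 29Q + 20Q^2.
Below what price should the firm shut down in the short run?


AVC(Q) = VC(Q)/Q = 29 + 20Q
AVC is increasing in Q, so minimum AVC is at Q -> 0+.
Min AVC = 29
The firm should shut down if P < 29.

29


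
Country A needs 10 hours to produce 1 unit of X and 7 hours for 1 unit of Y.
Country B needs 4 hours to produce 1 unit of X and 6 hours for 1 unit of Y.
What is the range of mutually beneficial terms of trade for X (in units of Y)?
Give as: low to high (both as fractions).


Opportunity cost of X for Country A = hours_X / hours_Y = 10/7 = 10/7 units of Y
Opportunity cost of X for Country B = hours_X / hours_Y = 4/6 = 2/3 units of Y
Terms of trade must be between the two opportunity costs.
Range: 2/3 to 10/7

2/3 to 10/7


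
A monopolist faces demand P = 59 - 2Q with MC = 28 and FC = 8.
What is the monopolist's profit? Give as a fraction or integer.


MR = MC: 59 - 4Q = 28
Q* = 31/4
P* = 59 - 2*31/4 = 87/2
Profit = (P* - MC)*Q* - FC
= (87/2 - 28)*31/4 - 8
= 31/2*31/4 - 8
= 961/8 - 8 = 897/8

897/8


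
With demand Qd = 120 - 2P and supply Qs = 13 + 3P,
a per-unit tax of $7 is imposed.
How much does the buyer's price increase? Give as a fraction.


With a per-unit tax, the buyer's price increase depends on relative slopes.
Supply slope: d = 3, Demand slope: b = 2
Buyer's price increase = d * tax / (b + d)
= 3 * 7 / (2 + 3)
= 21 / 5 = 21/5

21/5


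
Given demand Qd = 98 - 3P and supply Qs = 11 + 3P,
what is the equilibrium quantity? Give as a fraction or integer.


First find equilibrium price:
98 - 3P = 11 + 3P
P* = 87/6 = 29/2
Then substitute into demand:
Q* = 98 - 3 * 29/2 = 109/2

109/2


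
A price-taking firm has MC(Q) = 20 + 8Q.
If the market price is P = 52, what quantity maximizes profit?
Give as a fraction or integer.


In perfect competition, profit is maximized where P = MC.
52 = 20 + 8Q
32 = 8Q
Q* = 32/8 = 4

4


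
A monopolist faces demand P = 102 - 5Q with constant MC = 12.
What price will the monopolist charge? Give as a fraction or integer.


MR = 102 - 10Q
Set MR = MC: 102 - 10Q = 12
Q* = 9
Substitute into demand:
P* = 102 - 5*9 = 57

57


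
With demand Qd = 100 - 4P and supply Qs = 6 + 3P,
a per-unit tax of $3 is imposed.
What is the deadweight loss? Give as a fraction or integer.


Pre-tax equilibrium quantity: Q* = 324/7
Post-tax equilibrium quantity: Q_tax = 288/7
Reduction in quantity: Q* - Q_tax = 36/7
DWL = (1/2) * tax * (Q* - Q_tax)
DWL = (1/2) * 3 * 36/7 = 54/7

54/7


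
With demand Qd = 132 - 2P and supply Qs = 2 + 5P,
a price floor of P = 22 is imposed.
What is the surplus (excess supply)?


At P = 22:
Qd = 132 - 2*22 = 88
Qs = 2 + 5*22 = 112
Surplus = Qs - Qd = 112 - 88 = 24

24


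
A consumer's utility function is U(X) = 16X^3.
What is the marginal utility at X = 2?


MU = dU/dX = 16*3*X^(3-1)
MU = 48*X^2
At X = 2:
MU = 48 * 2^2
MU = 48 * 4 = 192

192


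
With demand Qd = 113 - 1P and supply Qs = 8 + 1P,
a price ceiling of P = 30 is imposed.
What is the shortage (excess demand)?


At P = 30:
Qd = 113 - 1*30 = 83
Qs = 8 + 1*30 = 38
Shortage = Qd - Qs = 83 - 38 = 45

45


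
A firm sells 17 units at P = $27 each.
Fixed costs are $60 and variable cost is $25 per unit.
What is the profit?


Total Revenue = P * Q = 27 * 17 = $459
Total Cost = FC + VC*Q = 60 + 25*17 = $485
Profit = TR - TC = 459 - 485 = $-26

$-26


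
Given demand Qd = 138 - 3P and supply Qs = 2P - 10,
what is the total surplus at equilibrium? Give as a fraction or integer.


Find equilibrium: 138 - 3P = 2P - 10
138 + 10 = 5P
P* = 148/5 = 148/5
Q* = 2*148/5 - 10 = 246/5
Inverse demand: P = 46 - Q/3, so P_max = 46
Inverse supply: P = 5 + Q/2, so P_min = 5
CS = (1/2) * 246/5 * (46 - 148/5) = 10086/25
PS = (1/2) * 246/5 * (148/5 - 5) = 15129/25
TS = CS + PS = 10086/25 + 15129/25 = 5043/5

5043/5


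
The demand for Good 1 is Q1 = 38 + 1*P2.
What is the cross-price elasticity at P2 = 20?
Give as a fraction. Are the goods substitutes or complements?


dQ1/dP2 = 1
At P2 = 20: Q1 = 38 + 1*20 = 58
Exy = (dQ1/dP2)(P2/Q1) = 1 * 20 / 58 = 10/29
Since Exy > 0, the goods are substitutes.

10/29 (substitutes)


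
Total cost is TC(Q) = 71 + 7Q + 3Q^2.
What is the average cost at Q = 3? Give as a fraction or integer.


TC(3) = 71 + 7*3 + 3*3^2
TC(3) = 71 + 21 + 27 = 119
AC = TC/Q = 119/3 = 119/3

119/3


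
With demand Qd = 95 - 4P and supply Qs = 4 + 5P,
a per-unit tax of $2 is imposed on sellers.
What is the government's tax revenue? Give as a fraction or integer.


With tax on sellers, new supply: Qs' = 4 + 5(P - 2)
= 5P - 6
New equilibrium quantity:
Q_new = 451/9
Tax revenue = tax * Q_new = 2 * 451/9 = 902/9

902/9


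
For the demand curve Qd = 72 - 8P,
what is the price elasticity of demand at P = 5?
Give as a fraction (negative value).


dQ/dP = -8
At P = 5: Q = 72 - 8*5 = 32
E = (dQ/dP)(P/Q) = (-8)(5/32) = -5/4

-5/4


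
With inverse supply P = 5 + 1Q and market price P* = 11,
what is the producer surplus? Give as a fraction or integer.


Minimum supply price (at Q=0): P_min = 5
Quantity supplied at P* = 11:
Q* = (11 - 5)/1 = 6
PS = (1/2) * Q* * (P* - P_min)
PS = (1/2) * 6 * (11 - 5)
PS = (1/2) * 6 * 6 = 18

18


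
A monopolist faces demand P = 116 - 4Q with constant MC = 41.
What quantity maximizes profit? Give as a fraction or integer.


TR = P*Q = (116 - 4Q)Q = 116Q - 4Q^2
MR = dTR/dQ = 116 - 8Q
Set MR = MC:
116 - 8Q = 41
75 = 8Q
Q* = 75/8 = 75/8

75/8


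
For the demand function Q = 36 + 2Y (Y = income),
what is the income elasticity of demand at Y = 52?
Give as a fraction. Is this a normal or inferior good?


dQ/dY = 2
At Y = 52: Q = 36 + 2*52 = 140
Ey = (dQ/dY)(Y/Q) = 2 * 52 / 140 = 26/35
Since Ey > 0, this is a normal good.

26/35 (normal good)


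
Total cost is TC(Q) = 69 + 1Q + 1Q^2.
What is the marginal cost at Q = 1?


MC = dTC/dQ = 1 + 2*1*Q
At Q = 1:
MC = 1 + 2*1
MC = 1 + 2 = 3

3


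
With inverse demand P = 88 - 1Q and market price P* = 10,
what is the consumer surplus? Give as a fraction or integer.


Maximum willingness to pay (at Q=0): P_max = 88
Quantity demanded at P* = 10:
Q* = (88 - 10)/1 = 78
CS = (1/2) * Q* * (P_max - P*)
CS = (1/2) * 78 * (88 - 10)
CS = (1/2) * 78 * 78 = 3042

3042


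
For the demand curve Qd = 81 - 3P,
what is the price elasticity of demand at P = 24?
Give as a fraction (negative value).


dQ/dP = -3
At P = 24: Q = 81 - 3*24 = 9
E = (dQ/dP)(P/Q) = (-3)(24/9) = -8

-8


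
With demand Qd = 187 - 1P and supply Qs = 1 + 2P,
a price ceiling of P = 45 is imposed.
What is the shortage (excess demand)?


At P = 45:
Qd = 187 - 1*45 = 142
Qs = 1 + 2*45 = 91
Shortage = Qd - Qs = 142 - 91 = 51

51


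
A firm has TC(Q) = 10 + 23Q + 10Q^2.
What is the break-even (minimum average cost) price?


AC(Q) = 10/Q + 23 + 10Q
To minimize: dAC/dQ = -10/Q^2 + 10 = 0
Q^2 = 10/10 = 1
Q* = 1
Min AC = 10/1 + 23 + 10*1
Min AC = 10 + 23 + 10 = 43

43


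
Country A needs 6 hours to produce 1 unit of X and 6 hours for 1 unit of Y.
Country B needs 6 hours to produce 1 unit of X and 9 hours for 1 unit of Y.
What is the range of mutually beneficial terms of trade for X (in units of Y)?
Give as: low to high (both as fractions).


Opportunity cost of X for Country A = hours_X / hours_Y = 6/6 = 1 units of Y
Opportunity cost of X for Country B = hours_X / hours_Y = 6/9 = 2/3 units of Y
Terms of trade must be between the two opportunity costs.
Range: 2/3 to 1

2/3 to 1


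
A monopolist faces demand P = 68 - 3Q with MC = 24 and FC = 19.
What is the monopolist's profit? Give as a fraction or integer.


MR = MC: 68 - 6Q = 24
Q* = 22/3
P* = 68 - 3*22/3 = 46
Profit = (P* - MC)*Q* - FC
= (46 - 24)*22/3 - 19
= 22*22/3 - 19
= 484/3 - 19 = 427/3

427/3


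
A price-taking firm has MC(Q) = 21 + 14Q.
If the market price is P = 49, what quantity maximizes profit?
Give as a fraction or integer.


In perfect competition, profit is maximized where P = MC.
49 = 21 + 14Q
28 = 14Q
Q* = 28/14 = 2

2


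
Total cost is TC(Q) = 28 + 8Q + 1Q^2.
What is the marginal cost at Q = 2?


MC = dTC/dQ = 8 + 2*1*Q
At Q = 2:
MC = 8 + 2*2
MC = 8 + 4 = 12

12


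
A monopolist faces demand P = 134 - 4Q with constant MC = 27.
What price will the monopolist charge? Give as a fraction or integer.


MR = 134 - 8Q
Set MR = MC: 134 - 8Q = 27
Q* = 107/8
Substitute into demand:
P* = 134 - 4*107/8 = 161/2

161/2


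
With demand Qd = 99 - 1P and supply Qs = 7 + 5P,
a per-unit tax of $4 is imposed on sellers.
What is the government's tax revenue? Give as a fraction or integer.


With tax on sellers, new supply: Qs' = 7 + 5(P - 4)
= 5P - 13
New equilibrium quantity:
Q_new = 241/3
Tax revenue = tax * Q_new = 4 * 241/3 = 964/3

964/3


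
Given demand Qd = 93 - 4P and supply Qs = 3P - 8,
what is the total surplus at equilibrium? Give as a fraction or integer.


Find equilibrium: 93 - 4P = 3P - 8
93 + 8 = 7P
P* = 101/7 = 101/7
Q* = 3*101/7 - 8 = 247/7
Inverse demand: P = 93/4 - Q/4, so P_max = 93/4
Inverse supply: P = 8/3 + Q/3, so P_min = 8/3
CS = (1/2) * 247/7 * (93/4 - 101/7) = 61009/392
PS = (1/2) * 247/7 * (101/7 - 8/3) = 61009/294
TS = CS + PS = 61009/392 + 61009/294 = 61009/168

61009/168


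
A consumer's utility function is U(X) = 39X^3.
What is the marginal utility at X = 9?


MU = dU/dX = 39*3*X^(3-1)
MU = 117*X^2
At X = 9:
MU = 117 * 9^2
MU = 117 * 81 = 9477

9477


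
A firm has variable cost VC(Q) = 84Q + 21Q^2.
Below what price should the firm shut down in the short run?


AVC(Q) = VC(Q)/Q = 84 + 21Q
AVC is increasing in Q, so minimum AVC is at Q -> 0+.
Min AVC = 84
The firm should shut down if P < 84.

84


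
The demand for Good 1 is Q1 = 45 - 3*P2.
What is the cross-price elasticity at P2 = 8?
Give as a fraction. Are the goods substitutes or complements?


dQ1/dP2 = -3
At P2 = 8: Q1 = 45 - 3*8 = 21
Exy = (dQ1/dP2)(P2/Q1) = -3 * 8 / 21 = -8/7
Since Exy < 0, the goods are complements.

-8/7 (complements)


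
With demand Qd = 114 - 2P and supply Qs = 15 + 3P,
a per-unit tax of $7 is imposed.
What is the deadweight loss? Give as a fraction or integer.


Pre-tax equilibrium quantity: Q* = 372/5
Post-tax equilibrium quantity: Q_tax = 66
Reduction in quantity: Q* - Q_tax = 42/5
DWL = (1/2) * tax * (Q* - Q_tax)
DWL = (1/2) * 7 * 42/5 = 147/5

147/5


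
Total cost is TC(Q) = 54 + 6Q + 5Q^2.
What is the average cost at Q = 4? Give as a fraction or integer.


TC(4) = 54 + 6*4 + 5*4^2
TC(4) = 54 + 24 + 80 = 158
AC = TC/Q = 158/4 = 79/2

79/2


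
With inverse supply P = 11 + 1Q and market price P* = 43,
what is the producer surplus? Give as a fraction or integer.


Minimum supply price (at Q=0): P_min = 11
Quantity supplied at P* = 43:
Q* = (43 - 11)/1 = 32
PS = (1/2) * Q* * (P* - P_min)
PS = (1/2) * 32 * (43 - 11)
PS = (1/2) * 32 * 32 = 512

512


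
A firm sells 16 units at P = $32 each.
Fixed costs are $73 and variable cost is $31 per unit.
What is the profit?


Total Revenue = P * Q = 32 * 16 = $512
Total Cost = FC + VC*Q = 73 + 31*16 = $569
Profit = TR - TC = 512 - 569 = $-57

$-57


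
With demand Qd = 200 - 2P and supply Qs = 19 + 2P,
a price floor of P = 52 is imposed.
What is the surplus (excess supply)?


At P = 52:
Qd = 200 - 2*52 = 96
Qs = 19 + 2*52 = 123
Surplus = Qs - Qd = 123 - 96 = 27

27


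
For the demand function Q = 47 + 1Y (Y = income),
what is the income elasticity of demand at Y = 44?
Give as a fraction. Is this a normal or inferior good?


dQ/dY = 1
At Y = 44: Q = 47 + 1*44 = 91
Ey = (dQ/dY)(Y/Q) = 1 * 44 / 91 = 44/91
Since Ey > 0, this is a normal good.

44/91 (normal good)


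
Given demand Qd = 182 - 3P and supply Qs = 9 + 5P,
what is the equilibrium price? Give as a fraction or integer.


At equilibrium, Qd = Qs.
182 - 3P = 9 + 5P
182 - 9 = 3P + 5P
173 = 8P
P* = 173/8 = 173/8

173/8


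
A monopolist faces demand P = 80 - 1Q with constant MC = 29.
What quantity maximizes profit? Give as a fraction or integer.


TR = P*Q = (80 - 1Q)Q = 80Q - 1Q^2
MR = dTR/dQ = 80 - 2Q
Set MR = MC:
80 - 2Q = 29
51 = 2Q
Q* = 51/2 = 51/2

51/2


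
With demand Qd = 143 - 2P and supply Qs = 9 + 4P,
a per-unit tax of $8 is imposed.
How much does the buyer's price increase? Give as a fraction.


With a per-unit tax, the buyer's price increase depends on relative slopes.
Supply slope: d = 4, Demand slope: b = 2
Buyer's price increase = d * tax / (b + d)
= 4 * 8 / (2 + 4)
= 32 / 6 = 16/3

16/3


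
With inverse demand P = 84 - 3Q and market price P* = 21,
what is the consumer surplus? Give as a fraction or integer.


Maximum willingness to pay (at Q=0): P_max = 84
Quantity demanded at P* = 21:
Q* = (84 - 21)/3 = 21
CS = (1/2) * Q* * (P_max - P*)
CS = (1/2) * 21 * (84 - 21)
CS = (1/2) * 21 * 63 = 1323/2

1323/2


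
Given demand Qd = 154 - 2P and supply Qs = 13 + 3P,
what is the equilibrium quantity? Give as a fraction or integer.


First find equilibrium price:
154 - 2P = 13 + 3P
P* = 141/5 = 141/5
Then substitute into demand:
Q* = 154 - 2 * 141/5 = 488/5

488/5


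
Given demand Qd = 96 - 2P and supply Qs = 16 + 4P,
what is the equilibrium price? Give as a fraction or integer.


At equilibrium, Qd = Qs.
96 - 2P = 16 + 4P
96 - 16 = 2P + 4P
80 = 6P
P* = 80/6 = 40/3

40/3


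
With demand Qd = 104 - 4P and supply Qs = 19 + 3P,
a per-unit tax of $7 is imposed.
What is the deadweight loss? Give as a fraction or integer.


Pre-tax equilibrium quantity: Q* = 388/7
Post-tax equilibrium quantity: Q_tax = 304/7
Reduction in quantity: Q* - Q_tax = 12
DWL = (1/2) * tax * (Q* - Q_tax)
DWL = (1/2) * 7 * 12 = 42

42


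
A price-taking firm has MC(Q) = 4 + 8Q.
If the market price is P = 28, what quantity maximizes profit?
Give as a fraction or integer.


In perfect competition, profit is maximized where P = MC.
28 = 4 + 8Q
24 = 8Q
Q* = 24/8 = 3

3


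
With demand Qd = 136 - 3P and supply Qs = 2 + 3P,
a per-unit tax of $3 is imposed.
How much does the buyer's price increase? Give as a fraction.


With a per-unit tax, the buyer's price increase depends on relative slopes.
Supply slope: d = 3, Demand slope: b = 3
Buyer's price increase = d * tax / (b + d)
= 3 * 3 / (3 + 3)
= 9 / 6 = 3/2

3/2


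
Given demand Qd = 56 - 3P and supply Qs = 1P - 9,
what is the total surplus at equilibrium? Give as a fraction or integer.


Find equilibrium: 56 - 3P = 1P - 9
56 + 9 = 4P
P* = 65/4 = 65/4
Q* = 1*65/4 - 9 = 29/4
Inverse demand: P = 56/3 - Q/3, so P_max = 56/3
Inverse supply: P = 9 + Q/1, so P_min = 9
CS = (1/2) * 29/4 * (56/3 - 65/4) = 841/96
PS = (1/2) * 29/4 * (65/4 - 9) = 841/32
TS = CS + PS = 841/96 + 841/32 = 841/24

841/24


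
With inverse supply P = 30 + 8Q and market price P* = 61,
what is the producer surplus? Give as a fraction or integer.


Minimum supply price (at Q=0): P_min = 30
Quantity supplied at P* = 61:
Q* = (61 - 30)/8 = 31/8
PS = (1/2) * Q* * (P* - P_min)
PS = (1/2) * 31/8 * (61 - 30)
PS = (1/2) * 31/8 * 31 = 961/16

961/16


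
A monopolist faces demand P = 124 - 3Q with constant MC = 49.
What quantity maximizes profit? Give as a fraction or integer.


TR = P*Q = (124 - 3Q)Q = 124Q - 3Q^2
MR = dTR/dQ = 124 - 6Q
Set MR = MC:
124 - 6Q = 49
75 = 6Q
Q* = 75/6 = 25/2

25/2


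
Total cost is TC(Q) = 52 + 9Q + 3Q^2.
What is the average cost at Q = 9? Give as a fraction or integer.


TC(9) = 52 + 9*9 + 3*9^2
TC(9) = 52 + 81 + 243 = 376
AC = TC/Q = 376/9 = 376/9

376/9


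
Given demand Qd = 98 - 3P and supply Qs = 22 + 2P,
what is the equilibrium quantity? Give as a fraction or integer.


First find equilibrium price:
98 - 3P = 22 + 2P
P* = 76/5 = 76/5
Then substitute into demand:
Q* = 98 - 3 * 76/5 = 262/5

262/5


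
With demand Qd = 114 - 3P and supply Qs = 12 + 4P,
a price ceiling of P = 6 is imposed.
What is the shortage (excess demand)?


At P = 6:
Qd = 114 - 3*6 = 96
Qs = 12 + 4*6 = 36
Shortage = Qd - Qs = 96 - 36 = 60

60


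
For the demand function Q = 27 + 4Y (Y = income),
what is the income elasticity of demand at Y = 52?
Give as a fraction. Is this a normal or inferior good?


dQ/dY = 4
At Y = 52: Q = 27 + 4*52 = 235
Ey = (dQ/dY)(Y/Q) = 4 * 52 / 235 = 208/235
Since Ey > 0, this is a normal good.

208/235 (normal good)


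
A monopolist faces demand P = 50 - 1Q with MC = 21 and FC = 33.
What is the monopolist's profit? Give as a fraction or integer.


MR = MC: 50 - 2Q = 21
Q* = 29/2
P* = 50 - 1*29/2 = 71/2
Profit = (P* - MC)*Q* - FC
= (71/2 - 21)*29/2 - 33
= 29/2*29/2 - 33
= 841/4 - 33 = 709/4

709/4


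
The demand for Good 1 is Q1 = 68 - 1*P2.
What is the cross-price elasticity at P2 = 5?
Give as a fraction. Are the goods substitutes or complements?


dQ1/dP2 = -1
At P2 = 5: Q1 = 68 - 1*5 = 63
Exy = (dQ1/dP2)(P2/Q1) = -1 * 5 / 63 = -5/63
Since Exy < 0, the goods are complements.

-5/63 (complements)


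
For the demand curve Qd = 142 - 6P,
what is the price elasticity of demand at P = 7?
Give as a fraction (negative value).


dQ/dP = -6
At P = 7: Q = 142 - 6*7 = 100
E = (dQ/dP)(P/Q) = (-6)(7/100) = -21/50

-21/50


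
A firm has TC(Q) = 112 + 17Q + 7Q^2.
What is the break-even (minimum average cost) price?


AC(Q) = 112/Q + 17 + 7Q
To minimize: dAC/dQ = -112/Q^2 + 7 = 0
Q^2 = 112/7 = 16
Q* = 4
Min AC = 112/4 + 17 + 7*4
Min AC = 28 + 17 + 28 = 73

73


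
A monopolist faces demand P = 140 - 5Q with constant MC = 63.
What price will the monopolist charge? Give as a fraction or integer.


MR = 140 - 10Q
Set MR = MC: 140 - 10Q = 63
Q* = 77/10
Substitute into demand:
P* = 140 - 5*77/10 = 203/2

203/2


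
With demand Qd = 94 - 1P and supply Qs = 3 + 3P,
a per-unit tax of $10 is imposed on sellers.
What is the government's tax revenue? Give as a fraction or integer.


With tax on sellers, new supply: Qs' = 3 + 3(P - 10)
= 3P - 27
New equilibrium quantity:
Q_new = 255/4
Tax revenue = tax * Q_new = 10 * 255/4 = 1275/2

1275/2


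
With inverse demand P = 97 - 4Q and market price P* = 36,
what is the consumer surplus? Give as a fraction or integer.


Maximum willingness to pay (at Q=0): P_max = 97
Quantity demanded at P* = 36:
Q* = (97 - 36)/4 = 61/4
CS = (1/2) * Q* * (P_max - P*)
CS = (1/2) * 61/4 * (97 - 36)
CS = (1/2) * 61/4 * 61 = 3721/8

3721/8


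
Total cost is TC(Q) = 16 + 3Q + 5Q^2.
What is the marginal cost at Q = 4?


MC = dTC/dQ = 3 + 2*5*Q
At Q = 4:
MC = 3 + 10*4
MC = 3 + 40 = 43

43


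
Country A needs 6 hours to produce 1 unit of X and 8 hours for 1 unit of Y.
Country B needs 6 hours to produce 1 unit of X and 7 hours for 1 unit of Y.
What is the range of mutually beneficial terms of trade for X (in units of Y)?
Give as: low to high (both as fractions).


Opportunity cost of X for Country A = hours_X / hours_Y = 6/8 = 3/4 units of Y
Opportunity cost of X for Country B = hours_X / hours_Y = 6/7 = 6/7 units of Y
Terms of trade must be between the two opportunity costs.
Range: 3/4 to 6/7

3/4 to 6/7


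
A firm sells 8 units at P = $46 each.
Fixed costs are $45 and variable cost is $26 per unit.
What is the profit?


Total Revenue = P * Q = 46 * 8 = $368
Total Cost = FC + VC*Q = 45 + 26*8 = $253
Profit = TR - TC = 368 - 253 = $115

$115


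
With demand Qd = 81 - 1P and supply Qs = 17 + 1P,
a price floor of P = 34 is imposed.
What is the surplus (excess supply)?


At P = 34:
Qd = 81 - 1*34 = 47
Qs = 17 + 1*34 = 51
Surplus = Qs - Qd = 51 - 47 = 4

4


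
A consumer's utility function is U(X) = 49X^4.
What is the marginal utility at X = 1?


MU = dU/dX = 49*4*X^(4-1)
MU = 196*X^3
At X = 1:
MU = 196 * 1^3
MU = 196 * 1 = 196

196


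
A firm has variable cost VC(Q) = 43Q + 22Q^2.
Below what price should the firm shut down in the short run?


AVC(Q) = VC(Q)/Q = 43 + 22Q
AVC is increasing in Q, so minimum AVC is at Q -> 0+.
Min AVC = 43
The firm should shut down if P < 43.

43


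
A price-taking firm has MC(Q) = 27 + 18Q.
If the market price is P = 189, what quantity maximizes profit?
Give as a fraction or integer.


In perfect competition, profit is maximized where P = MC.
189 = 27 + 18Q
162 = 18Q
Q* = 162/18 = 9

9


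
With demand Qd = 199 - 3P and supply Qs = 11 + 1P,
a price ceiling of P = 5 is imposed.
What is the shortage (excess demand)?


At P = 5:
Qd = 199 - 3*5 = 184
Qs = 11 + 1*5 = 16
Shortage = Qd - Qs = 184 - 16 = 168

168


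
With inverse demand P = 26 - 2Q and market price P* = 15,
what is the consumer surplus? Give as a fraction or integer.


Maximum willingness to pay (at Q=0): P_max = 26
Quantity demanded at P* = 15:
Q* = (26 - 15)/2 = 11/2
CS = (1/2) * Q* * (P_max - P*)
CS = (1/2) * 11/2 * (26 - 15)
CS = (1/2) * 11/2 * 11 = 121/4

121/4


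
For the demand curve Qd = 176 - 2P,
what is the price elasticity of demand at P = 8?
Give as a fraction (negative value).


dQ/dP = -2
At P = 8: Q = 176 - 2*8 = 160
E = (dQ/dP)(P/Q) = (-2)(8/160) = -1/10

-1/10


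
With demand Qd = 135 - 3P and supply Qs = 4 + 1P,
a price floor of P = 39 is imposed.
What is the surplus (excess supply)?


At P = 39:
Qd = 135 - 3*39 = 18
Qs = 4 + 1*39 = 43
Surplus = Qs - Qd = 43 - 18 = 25

25


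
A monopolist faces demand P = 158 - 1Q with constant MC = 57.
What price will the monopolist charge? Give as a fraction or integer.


MR = 158 - 2Q
Set MR = MC: 158 - 2Q = 57
Q* = 101/2
Substitute into demand:
P* = 158 - 1*101/2 = 215/2

215/2


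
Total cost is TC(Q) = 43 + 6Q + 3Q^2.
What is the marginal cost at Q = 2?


MC = dTC/dQ = 6 + 2*3*Q
At Q = 2:
MC = 6 + 6*2
MC = 6 + 12 = 18

18


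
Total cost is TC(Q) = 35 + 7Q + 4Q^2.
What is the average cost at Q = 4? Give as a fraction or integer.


TC(4) = 35 + 7*4 + 4*4^2
TC(4) = 35 + 28 + 64 = 127
AC = TC/Q = 127/4 = 127/4

127/4


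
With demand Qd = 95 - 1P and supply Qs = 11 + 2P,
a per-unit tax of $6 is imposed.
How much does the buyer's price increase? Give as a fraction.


With a per-unit tax, the buyer's price increase depends on relative slopes.
Supply slope: d = 2, Demand slope: b = 1
Buyer's price increase = d * tax / (b + d)
= 2 * 6 / (1 + 2)
= 12 / 3 = 4

4


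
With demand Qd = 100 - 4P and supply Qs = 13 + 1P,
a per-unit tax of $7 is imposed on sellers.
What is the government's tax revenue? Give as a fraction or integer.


With tax on sellers, new supply: Qs' = 13 + 1(P - 7)
= 6 + 1P
New equilibrium quantity:
Q_new = 124/5
Tax revenue = tax * Q_new = 7 * 124/5 = 868/5

868/5


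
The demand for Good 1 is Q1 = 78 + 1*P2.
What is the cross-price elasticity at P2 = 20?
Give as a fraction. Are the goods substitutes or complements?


dQ1/dP2 = 1
At P2 = 20: Q1 = 78 + 1*20 = 98
Exy = (dQ1/dP2)(P2/Q1) = 1 * 20 / 98 = 10/49
Since Exy > 0, the goods are substitutes.

10/49 (substitutes)


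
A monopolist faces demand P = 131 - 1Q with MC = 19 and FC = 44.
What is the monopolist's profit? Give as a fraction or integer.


MR = MC: 131 - 2Q = 19
Q* = 56
P* = 131 - 1*56 = 75
Profit = (P* - MC)*Q* - FC
= (75 - 19)*56 - 44
= 56*56 - 44
= 3136 - 44 = 3092

3092


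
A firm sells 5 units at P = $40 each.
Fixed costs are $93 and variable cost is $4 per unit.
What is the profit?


Total Revenue = P * Q = 40 * 5 = $200
Total Cost = FC + VC*Q = 93 + 4*5 = $113
Profit = TR - TC = 200 - 113 = $87

$87


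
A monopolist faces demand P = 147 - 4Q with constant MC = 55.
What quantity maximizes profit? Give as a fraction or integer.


TR = P*Q = (147 - 4Q)Q = 147Q - 4Q^2
MR = dTR/dQ = 147 - 8Q
Set MR = MC:
147 - 8Q = 55
92 = 8Q
Q* = 92/8 = 23/2

23/2


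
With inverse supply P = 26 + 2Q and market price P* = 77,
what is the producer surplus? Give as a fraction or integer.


Minimum supply price (at Q=0): P_min = 26
Quantity supplied at P* = 77:
Q* = (77 - 26)/2 = 51/2
PS = (1/2) * Q* * (P* - P_min)
PS = (1/2) * 51/2 * (77 - 26)
PS = (1/2) * 51/2 * 51 = 2601/4

2601/4


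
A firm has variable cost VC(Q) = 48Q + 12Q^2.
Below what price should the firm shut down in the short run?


AVC(Q) = VC(Q)/Q = 48 + 12Q
AVC is increasing in Q, so minimum AVC is at Q -> 0+.
Min AVC = 48
The firm should shut down if P < 48.

48


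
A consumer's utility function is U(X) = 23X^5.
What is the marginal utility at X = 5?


MU = dU/dX = 23*5*X^(5-1)
MU = 115*X^4
At X = 5:
MU = 115 * 5^4
MU = 115 * 625 = 71875

71875


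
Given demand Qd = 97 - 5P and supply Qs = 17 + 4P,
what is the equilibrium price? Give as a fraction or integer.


At equilibrium, Qd = Qs.
97 - 5P = 17 + 4P
97 - 17 = 5P + 4P
80 = 9P
P* = 80/9 = 80/9

80/9


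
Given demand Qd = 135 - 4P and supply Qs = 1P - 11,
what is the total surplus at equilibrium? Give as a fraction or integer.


Find equilibrium: 135 - 4P = 1P - 11
135 + 11 = 5P
P* = 146/5 = 146/5
Q* = 1*146/5 - 11 = 91/5
Inverse demand: P = 135/4 - Q/4, so P_max = 135/4
Inverse supply: P = 11 + Q/1, so P_min = 11
CS = (1/2) * 91/5 * (135/4 - 146/5) = 8281/200
PS = (1/2) * 91/5 * (146/5 - 11) = 8281/50
TS = CS + PS = 8281/200 + 8281/50 = 8281/40

8281/40


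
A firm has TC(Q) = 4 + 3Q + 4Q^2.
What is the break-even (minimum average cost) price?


AC(Q) = 4/Q + 3 + 4Q
To minimize: dAC/dQ = -4/Q^2 + 4 = 0
Q^2 = 4/4 = 1
Q* = 1
Min AC = 4/1 + 3 + 4*1
Min AC = 4 + 3 + 4 = 11

11


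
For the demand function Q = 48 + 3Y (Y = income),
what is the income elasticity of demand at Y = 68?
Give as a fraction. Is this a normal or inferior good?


dQ/dY = 3
At Y = 68: Q = 48 + 3*68 = 252
Ey = (dQ/dY)(Y/Q) = 3 * 68 / 252 = 17/21
Since Ey > 0, this is a normal good.

17/21 (normal good)


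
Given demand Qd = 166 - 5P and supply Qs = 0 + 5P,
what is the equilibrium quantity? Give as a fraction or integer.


First find equilibrium price:
166 - 5P = 0 + 5P
P* = 166/10 = 83/5
Then substitute into demand:
Q* = 166 - 5 * 83/5 = 83

83


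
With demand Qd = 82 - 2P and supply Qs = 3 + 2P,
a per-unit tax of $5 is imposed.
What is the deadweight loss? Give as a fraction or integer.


Pre-tax equilibrium quantity: Q* = 85/2
Post-tax equilibrium quantity: Q_tax = 75/2
Reduction in quantity: Q* - Q_tax = 5
DWL = (1/2) * tax * (Q* - Q_tax)
DWL = (1/2) * 5 * 5 = 25/2

25/2


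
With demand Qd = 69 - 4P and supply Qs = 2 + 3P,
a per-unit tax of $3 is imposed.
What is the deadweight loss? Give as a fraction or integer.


Pre-tax equilibrium quantity: Q* = 215/7
Post-tax equilibrium quantity: Q_tax = 179/7
Reduction in quantity: Q* - Q_tax = 36/7
DWL = (1/2) * tax * (Q* - Q_tax)
DWL = (1/2) * 3 * 36/7 = 54/7

54/7


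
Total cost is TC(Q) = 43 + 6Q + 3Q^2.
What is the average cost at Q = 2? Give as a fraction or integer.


TC(2) = 43 + 6*2 + 3*2^2
TC(2) = 43 + 12 + 12 = 67
AC = TC/Q = 67/2 = 67/2

67/2


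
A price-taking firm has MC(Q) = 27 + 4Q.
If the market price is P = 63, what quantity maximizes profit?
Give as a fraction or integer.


In perfect competition, profit is maximized where P = MC.
63 = 27 + 4Q
36 = 4Q
Q* = 36/4 = 9

9


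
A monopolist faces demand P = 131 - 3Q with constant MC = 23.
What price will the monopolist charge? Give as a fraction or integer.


MR = 131 - 6Q
Set MR = MC: 131 - 6Q = 23
Q* = 18
Substitute into demand:
P* = 131 - 3*18 = 77

77


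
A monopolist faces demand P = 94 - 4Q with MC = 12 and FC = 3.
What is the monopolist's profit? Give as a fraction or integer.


MR = MC: 94 - 8Q = 12
Q* = 41/4
P* = 94 - 4*41/4 = 53
Profit = (P* - MC)*Q* - FC
= (53 - 12)*41/4 - 3
= 41*41/4 - 3
= 1681/4 - 3 = 1669/4

1669/4


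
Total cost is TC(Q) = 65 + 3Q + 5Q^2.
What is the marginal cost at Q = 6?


MC = dTC/dQ = 3 + 2*5*Q
At Q = 6:
MC = 3 + 10*6
MC = 3 + 60 = 63

63


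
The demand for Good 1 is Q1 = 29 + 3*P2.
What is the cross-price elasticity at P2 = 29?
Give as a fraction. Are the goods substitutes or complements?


dQ1/dP2 = 3
At P2 = 29: Q1 = 29 + 3*29 = 116
Exy = (dQ1/dP2)(P2/Q1) = 3 * 29 / 116 = 3/4
Since Exy > 0, the goods are substitutes.

3/4 (substitutes)


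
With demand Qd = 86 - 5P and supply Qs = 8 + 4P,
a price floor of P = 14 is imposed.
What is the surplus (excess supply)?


At P = 14:
Qd = 86 - 5*14 = 16
Qs = 8 + 4*14 = 64
Surplus = Qs - Qd = 64 - 16 = 48

48


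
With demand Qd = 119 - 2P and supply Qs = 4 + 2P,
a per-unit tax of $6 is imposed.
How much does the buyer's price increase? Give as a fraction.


With a per-unit tax, the buyer's price increase depends on relative slopes.
Supply slope: d = 2, Demand slope: b = 2
Buyer's price increase = d * tax / (b + d)
= 2 * 6 / (2 + 2)
= 12 / 4 = 3

3


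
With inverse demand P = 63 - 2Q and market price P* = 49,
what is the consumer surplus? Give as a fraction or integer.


Maximum willingness to pay (at Q=0): P_max = 63
Quantity demanded at P* = 49:
Q* = (63 - 49)/2 = 7
CS = (1/2) * Q* * (P_max - P*)
CS = (1/2) * 7 * (63 - 49)
CS = (1/2) * 7 * 14 = 49

49


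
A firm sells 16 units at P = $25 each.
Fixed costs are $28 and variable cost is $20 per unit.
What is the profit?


Total Revenue = P * Q = 25 * 16 = $400
Total Cost = FC + VC*Q = 28 + 20*16 = $348
Profit = TR - TC = 400 - 348 = $52

$52


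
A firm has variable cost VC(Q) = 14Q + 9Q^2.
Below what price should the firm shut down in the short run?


AVC(Q) = VC(Q)/Q = 14 + 9Q
AVC is increasing in Q, so minimum AVC is at Q -> 0+.
Min AVC = 14
The firm should shut down if P < 14.

14


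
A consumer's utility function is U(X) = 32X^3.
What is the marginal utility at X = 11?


MU = dU/dX = 32*3*X^(3-1)
MU = 96*X^2
At X = 11:
MU = 96 * 11^2
MU = 96 * 121 = 11616

11616


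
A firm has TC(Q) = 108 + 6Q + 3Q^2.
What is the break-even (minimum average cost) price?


AC(Q) = 108/Q + 6 + 3Q
To minimize: dAC/dQ = -108/Q^2 + 3 = 0
Q^2 = 108/3 = 36
Q* = 6
Min AC = 108/6 + 6 + 3*6
Min AC = 18 + 6 + 18 = 42

42


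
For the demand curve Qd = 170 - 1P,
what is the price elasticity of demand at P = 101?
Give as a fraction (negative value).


dQ/dP = -1
At P = 101: Q = 170 - 1*101 = 69
E = (dQ/dP)(P/Q) = (-1)(101/69) = -101/69

-101/69


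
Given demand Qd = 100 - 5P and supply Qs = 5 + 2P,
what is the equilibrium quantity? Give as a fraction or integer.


First find equilibrium price:
100 - 5P = 5 + 2P
P* = 95/7 = 95/7
Then substitute into demand:
Q* = 100 - 5 * 95/7 = 225/7

225/7


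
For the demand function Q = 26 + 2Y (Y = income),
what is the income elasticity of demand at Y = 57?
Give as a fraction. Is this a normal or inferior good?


dQ/dY = 2
At Y = 57: Q = 26 + 2*57 = 140
Ey = (dQ/dY)(Y/Q) = 2 * 57 / 140 = 57/70
Since Ey > 0, this is a normal good.

57/70 (normal good)


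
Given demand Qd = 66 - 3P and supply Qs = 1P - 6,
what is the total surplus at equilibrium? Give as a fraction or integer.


Find equilibrium: 66 - 3P = 1P - 6
66 + 6 = 4P
P* = 72/4 = 18
Q* = 1*18 - 6 = 12
Inverse demand: P = 22 - Q/3, so P_max = 22
Inverse supply: P = 6 + Q/1, so P_min = 6
CS = (1/2) * 12 * (22 - 18) = 24
PS = (1/2) * 12 * (18 - 6) = 72
TS = CS + PS = 24 + 72 = 96

96


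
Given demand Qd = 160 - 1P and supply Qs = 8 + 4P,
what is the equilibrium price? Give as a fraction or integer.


At equilibrium, Qd = Qs.
160 - 1P = 8 + 4P
160 - 8 = 1P + 4P
152 = 5P
P* = 152/5 = 152/5

152/5


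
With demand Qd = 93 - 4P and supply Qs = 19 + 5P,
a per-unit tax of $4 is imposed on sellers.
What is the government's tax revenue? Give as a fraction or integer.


With tax on sellers, new supply: Qs' = 19 + 5(P - 4)
= 5P - 1
New equilibrium quantity:
Q_new = 461/9
Tax revenue = tax * Q_new = 4 * 461/9 = 1844/9

1844/9


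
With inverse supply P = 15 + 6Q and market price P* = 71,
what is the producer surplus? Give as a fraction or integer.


Minimum supply price (at Q=0): P_min = 15
Quantity supplied at P* = 71:
Q* = (71 - 15)/6 = 28/3
PS = (1/2) * Q* * (P* - P_min)
PS = (1/2) * 28/3 * (71 - 15)
PS = (1/2) * 28/3 * 56 = 784/3

784/3


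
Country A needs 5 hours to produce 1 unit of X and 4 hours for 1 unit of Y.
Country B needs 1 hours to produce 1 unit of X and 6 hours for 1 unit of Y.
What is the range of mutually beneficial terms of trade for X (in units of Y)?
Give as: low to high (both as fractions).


Opportunity cost of X for Country A = hours_X / hours_Y = 5/4 = 5/4 units of Y
Opportunity cost of X for Country B = hours_X / hours_Y = 1/6 = 1/6 units of Y
Terms of trade must be between the two opportunity costs.
Range: 1/6 to 5/4

1/6 to 5/4


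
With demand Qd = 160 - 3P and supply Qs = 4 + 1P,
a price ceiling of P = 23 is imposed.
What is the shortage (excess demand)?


At P = 23:
Qd = 160 - 3*23 = 91
Qs = 4 + 1*23 = 27
Shortage = Qd - Qs = 91 - 27 = 64

64


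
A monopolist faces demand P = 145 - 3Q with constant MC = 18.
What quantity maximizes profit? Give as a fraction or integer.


TR = P*Q = (145 - 3Q)Q = 145Q - 3Q^2
MR = dTR/dQ = 145 - 6Q
Set MR = MC:
145 - 6Q = 18
127 = 6Q
Q* = 127/6 = 127/6

127/6


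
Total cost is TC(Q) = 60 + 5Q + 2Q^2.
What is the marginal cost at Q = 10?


MC = dTC/dQ = 5 + 2*2*Q
At Q = 10:
MC = 5 + 4*10
MC = 5 + 40 = 45

45


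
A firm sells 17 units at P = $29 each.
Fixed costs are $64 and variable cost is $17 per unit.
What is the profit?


Total Revenue = P * Q = 29 * 17 = $493
Total Cost = FC + VC*Q = 64 + 17*17 = $353
Profit = TR - TC = 493 - 353 = $140

$140


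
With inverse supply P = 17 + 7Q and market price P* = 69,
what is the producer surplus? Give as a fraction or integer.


Minimum supply price (at Q=0): P_min = 17
Quantity supplied at P* = 69:
Q* = (69 - 17)/7 = 52/7
PS = (1/2) * Q* * (P* - P_min)
PS = (1/2) * 52/7 * (69 - 17)
PS = (1/2) * 52/7 * 52 = 1352/7

1352/7


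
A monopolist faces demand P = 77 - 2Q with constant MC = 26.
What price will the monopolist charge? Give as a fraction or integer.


MR = 77 - 4Q
Set MR = MC: 77 - 4Q = 26
Q* = 51/4
Substitute into demand:
P* = 77 - 2*51/4 = 103/2

103/2


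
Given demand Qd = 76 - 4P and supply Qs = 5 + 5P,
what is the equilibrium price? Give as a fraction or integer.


At equilibrium, Qd = Qs.
76 - 4P = 5 + 5P
76 - 5 = 4P + 5P
71 = 9P
P* = 71/9 = 71/9

71/9


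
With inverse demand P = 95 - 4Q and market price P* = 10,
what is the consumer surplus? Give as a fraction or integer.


Maximum willingness to pay (at Q=0): P_max = 95
Quantity demanded at P* = 10:
Q* = (95 - 10)/4 = 85/4
CS = (1/2) * Q* * (P_max - P*)
CS = (1/2) * 85/4 * (95 - 10)
CS = (1/2) * 85/4 * 85 = 7225/8

7225/8


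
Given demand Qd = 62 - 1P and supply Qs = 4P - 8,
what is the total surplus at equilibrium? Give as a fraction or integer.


Find equilibrium: 62 - 1P = 4P - 8
62 + 8 = 5P
P* = 70/5 = 14
Q* = 4*14 - 8 = 48
Inverse demand: P = 62 - Q/1, so P_max = 62
Inverse supply: P = 2 + Q/4, so P_min = 2
CS = (1/2) * 48 * (62 - 14) = 1152
PS = (1/2) * 48 * (14 - 2) = 288
TS = CS + PS = 1152 + 288 = 1440

1440
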